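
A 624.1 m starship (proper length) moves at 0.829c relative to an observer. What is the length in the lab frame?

Proper length L₀ = 624.1 m
γ = 1/√(1 - 0.829²) = 1.788
L = L₀/γ = 624.1/1.788 = 349.0 m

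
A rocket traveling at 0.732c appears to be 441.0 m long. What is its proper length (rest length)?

Contracted length L = 441.0 m
γ = 1/√(1 - 0.732²) = 1.4678
L₀ = γL = 1.4678 × 441.0 = 647.3 m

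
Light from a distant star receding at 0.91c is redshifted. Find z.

β = 0.91
(1+β)/(1-β) = 1.91/0.09 = 21.22
√(21.22) = 4.607
z = 4.607 - 1 = 3.607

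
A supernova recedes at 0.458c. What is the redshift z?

β = 0.458
(1+β)/(1-β) = 1.458/0.542 = 2.690
√(2.690) = 1.6401
z = 1.6401 - 1 = 0.6401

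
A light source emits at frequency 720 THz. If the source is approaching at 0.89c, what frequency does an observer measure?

β = v/c = 0.89
(1+β)/(1-β) = 1.89/0.11 = 17.18
Doppler factor = √(17.18) = 4.145
f_obs = 720 × 4.145 = 2984 THz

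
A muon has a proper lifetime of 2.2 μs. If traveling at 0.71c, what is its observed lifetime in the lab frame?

Proper lifetime τ₀ = 2.2 μs
γ = 1/√(1 - 0.71²) = 1.420
τ = γτ₀ = 1.420 × 2.2 μs = 3.124 μs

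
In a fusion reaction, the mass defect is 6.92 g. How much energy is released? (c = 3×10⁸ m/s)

Convert mass defect: Δm = 6.92 g = 0.00692 kg
E = Δm·c² = 0.00692 × (3×10⁸)²
= 0.00692 × 9×10¹⁶ = 6.228×10¹⁴ J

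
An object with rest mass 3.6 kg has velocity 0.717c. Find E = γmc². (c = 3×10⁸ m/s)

γ = 1/√(1 - 0.717²) = 1.4346
mc² = 3.6 × (3×10⁸)² = 3.240×10¹⁷ J
E = γmc² = 1.4346 × 3.240×10¹⁷ = 4.648×10¹⁷ J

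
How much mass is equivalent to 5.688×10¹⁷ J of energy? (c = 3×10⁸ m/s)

From E = mc², we get m = E/c²
c² = (3×10⁸)² = 9×10¹⁶ m²/s²
m = 5.688×10¹⁷ / 9×10¹⁶ = 6.320 kg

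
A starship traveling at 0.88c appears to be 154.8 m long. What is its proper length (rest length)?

Contracted length L = 154.8 m
γ = 1/√(1 - 0.88²) = 2.105
L₀ = γL = 2.105 × 154.8 = 325.9 m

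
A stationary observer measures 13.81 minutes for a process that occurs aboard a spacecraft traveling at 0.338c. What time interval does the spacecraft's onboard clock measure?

Dilated time Δt = 13.81 minutes
γ = 1/√(1 - 0.338²) = 1.0625
Δt₀ = Δt/γ = 13.81/1.0625 = 13.00 minutes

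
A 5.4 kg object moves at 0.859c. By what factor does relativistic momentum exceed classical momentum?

p_rel = γmv, p_class = mv
Ratio = γ = 1/√(1 - 0.859²) = 1.953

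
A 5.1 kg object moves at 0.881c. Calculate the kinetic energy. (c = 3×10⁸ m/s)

γ = 1/√(1 - 0.881²) = 2.11365
γ - 1 = 1.11365
KE = (γ-1)mc² = 1.11365 × 5.1 × (3×10⁸)² = 5.112×10¹⁷ J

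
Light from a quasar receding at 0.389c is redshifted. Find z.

β = 0.389
(1+β)/(1-β) = 1.389/0.611 = 2.27332
√(2.27332) = 1.5078
z = 1.5078 - 1 = 0.5078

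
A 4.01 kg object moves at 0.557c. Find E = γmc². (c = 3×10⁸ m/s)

γ = 1/√(1 - 0.557²) = 1.2041
mc² = 4.01 × (3×10⁸)² = 3.609×10¹⁷ J
E = γmc² = 1.2041 × 3.609×10¹⁷ = 4.346×10¹⁷ J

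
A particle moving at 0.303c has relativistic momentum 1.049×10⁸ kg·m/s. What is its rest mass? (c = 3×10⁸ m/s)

γ = 1/√(1 - 0.303²) = 1.049
v = 0.303 × 3×10⁸ = 9.090×10⁷ m/s
m = p/(γv) = 1.049×10⁸/(1.049 × 9.090×10⁷) = 1.100 kg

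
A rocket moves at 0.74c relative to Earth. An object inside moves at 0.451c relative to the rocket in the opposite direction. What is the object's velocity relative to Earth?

Object's velocity in rocket frame is u' = -0.451c
u = (u' + v)/(1 + u'v/c²) = (v - 0.451)/(1 - 0.451·v/c²)
Numerator: 0.74 - 0.451 = 0.289
Denominator: 1 - 0.33374 = 0.66626
u = 0.289/0.66626 = 0.4338c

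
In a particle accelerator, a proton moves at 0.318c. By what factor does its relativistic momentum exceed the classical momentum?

p_rel = γmv, p_class = mv
Ratio = γ = 1/√(1 - 0.318²)
= 1/√(0.898876) = 1.055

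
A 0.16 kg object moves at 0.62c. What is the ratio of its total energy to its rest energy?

E = γmc², E₀ = mc²
E/E₀ = γ = 1/√(1 - 0.62²) = 1.275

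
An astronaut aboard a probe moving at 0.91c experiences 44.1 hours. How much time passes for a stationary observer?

Proper time Δt₀ = 44.1 hours
γ = 1/√(1 - 0.91²) = 2.412
Δt = γΔt₀ = 2.412 × 44.1 = 106.4 hours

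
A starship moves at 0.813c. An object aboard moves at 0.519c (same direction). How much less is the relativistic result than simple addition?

Classical: u' + v = 0.519 + 0.813 = 1.332c
Relativistic: u = (0.519 + 0.813)/(1 + 0.421947) = 1.332/1.421947 = 0.9367c
Difference: 1.332 - 0.9367 = 0.3953c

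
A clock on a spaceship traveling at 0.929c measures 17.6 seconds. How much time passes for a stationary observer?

Proper time Δt₀ = 17.6 seconds
γ = 1/√(1 - 0.929²) = 2.702
Δt = γΔt₀ = 2.702 × 17.6 = 47.56 seconds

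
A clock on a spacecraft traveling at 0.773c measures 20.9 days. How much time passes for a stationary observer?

Proper time Δt₀ = 20.9 days
γ = 1/√(1 - 0.773²) = 1.576
Δt = γΔt₀ = 1.576 × 20.9 = 32.94 days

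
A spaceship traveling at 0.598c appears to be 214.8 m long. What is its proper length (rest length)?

Contracted length L = 214.8 m
γ = 1/√(1 - 0.598²) = 1.2477
L₀ = γL = 1.2477 × 214.8 = 268.0 m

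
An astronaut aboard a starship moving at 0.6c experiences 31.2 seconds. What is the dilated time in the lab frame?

Proper time Δt₀ = 31.2 seconds
γ = 1/√(1 - 0.6²) = 1.250
Δt = γΔt₀ = 1.250 × 31.2 = 39.00 seconds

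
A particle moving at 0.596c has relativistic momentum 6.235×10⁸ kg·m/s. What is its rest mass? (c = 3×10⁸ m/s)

γ = 1/√(1 - 0.596²) = 1.2454
v = 0.596 × 3×10⁸ = 1.788×10⁸ m/s
m = p/(γv) = 6.235×10⁸/(1.2454 × 1.788×10⁸) = 2.800 kg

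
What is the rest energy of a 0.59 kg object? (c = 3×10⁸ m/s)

c² = (3×10⁸)² = 9.000×10¹⁶ m²/s²
E₀ = mc² = 0.59 × 9.000×10¹⁶ = 5.310×10¹⁶ J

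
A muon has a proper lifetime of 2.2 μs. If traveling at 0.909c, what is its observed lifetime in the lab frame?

Proper lifetime τ₀ = 2.2 μs
γ = 1/√(1 - 0.909²) = 2.399
τ = γτ₀ = 2.399 × 2.2 μs = 5.278 μs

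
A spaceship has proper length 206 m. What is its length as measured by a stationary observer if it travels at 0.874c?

Proper length L₀ = 206 m
γ = 1/√(1 - 0.874²) = 2.058
L = L₀/γ = 206/2.058 = 100.1 m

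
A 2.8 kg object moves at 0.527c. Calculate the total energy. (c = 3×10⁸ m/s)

γ = 1/√(1 - 0.527²) = 1.1767
mc² = 2.8 × (3×10⁸)² = 2.520×10¹⁷ J
E = γmc² = 1.1767 × 2.520×10¹⁷ = 2.965×10¹⁷ J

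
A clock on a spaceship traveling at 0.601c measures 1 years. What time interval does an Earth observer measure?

Proper time Δt₀ = 1 years
γ = 1/√(1 - 0.601²) = 1.251
Δt = γΔt₀ = 1.251 × 1 = 1.251 years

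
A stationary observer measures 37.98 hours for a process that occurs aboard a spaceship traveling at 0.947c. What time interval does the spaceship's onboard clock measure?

Dilated time Δt = 37.98 hours
γ = 1/√(1 - 0.947²) = 3.113
Δt₀ = Δt/γ = 37.98/3.113 = 12.20 hours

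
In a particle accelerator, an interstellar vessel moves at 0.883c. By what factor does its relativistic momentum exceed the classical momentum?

p_rel = γmv, p_class = mv
Ratio = γ = 1/√(1 - 0.883²)
= 1/√(0.220311) = 2.131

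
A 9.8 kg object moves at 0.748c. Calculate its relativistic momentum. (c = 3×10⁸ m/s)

γ = 1/√(1 - 0.748²) = 1.5067
v = 0.748 × 3×10⁸ = 2.244×10⁸ m/s
p = γmv = 1.5067 × 9.8 × 2.244×10⁸ = 3.313×10⁹ kg·m/s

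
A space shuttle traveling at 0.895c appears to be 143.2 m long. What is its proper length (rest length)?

Contracted length L = 143.2 m
γ = 1/√(1 - 0.895²) = 2.2418
L₀ = γL = 2.2418 × 143.2 = 321.0 m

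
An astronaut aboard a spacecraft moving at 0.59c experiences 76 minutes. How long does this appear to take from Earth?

Proper time Δt₀ = 76 minutes
γ = 1/√(1 - 0.59²) = 1.2385
Δt = γΔt₀ = 1.2385 × 76 = 94.13 minutes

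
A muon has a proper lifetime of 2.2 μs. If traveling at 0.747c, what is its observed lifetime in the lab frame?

Proper lifetime τ₀ = 2.2 μs
γ = 1/√(1 - 0.747²) = 1.504
τ = γτ₀ = 1.504 × 2.2 μs = 3.309 μs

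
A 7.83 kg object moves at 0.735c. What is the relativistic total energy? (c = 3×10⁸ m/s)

γ = 1/√(1 - 0.735²) = 1.475
mc² = 7.83 × (3×10⁸)² = 7.047×10¹⁷ J
E = γmc² = 1.475 × 7.047×10¹⁷ = 1.039×10¹⁸ J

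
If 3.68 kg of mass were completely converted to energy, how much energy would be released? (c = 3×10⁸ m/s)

Using E = mc²:
c² = (3×10⁸)² = 9×10¹⁶ m²/s²
E = 3.68 × 9×10¹⁶ = 3.312×10¹⁷ J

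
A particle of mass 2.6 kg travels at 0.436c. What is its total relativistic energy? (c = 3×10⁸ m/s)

γ = 1/√(1 - 0.436²) = 1.111
mc² = 2.6 × (3×10⁸)² = 2.340×10¹⁷ J
E = γmc² = 1.111 × 2.340×10¹⁷ = 2.600×10¹⁷ J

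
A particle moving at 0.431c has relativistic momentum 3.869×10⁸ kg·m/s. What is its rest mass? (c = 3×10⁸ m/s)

γ = 1/√(1 - 0.431²) = 1.1082
v = 0.431 × 3×10⁸ = 1.293×10⁸ m/s
m = p/(γv) = 3.869×10⁸/(1.1082 × 1.293×10⁸) = 2.700 kg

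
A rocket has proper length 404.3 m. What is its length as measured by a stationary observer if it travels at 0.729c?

Proper length L₀ = 404.3 m
γ = 1/√(1 - 0.729²) = 1.461
L = L₀/γ = 404.3/1.461 = 276.7 m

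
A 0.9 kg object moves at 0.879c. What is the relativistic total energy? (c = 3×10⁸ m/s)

γ = 1/√(1 - 0.879²) = 2.097
mc² = 0.9 × (3×10⁸)² = 8.100×10¹⁶ J
E = γmc² = 2.097 × 8.100×10¹⁶ = 1.699×10¹⁷ J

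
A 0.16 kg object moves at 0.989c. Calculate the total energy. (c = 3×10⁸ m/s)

γ = 1/√(1 - 0.989²) = 6.7606
mc² = 0.16 × (3×10⁸)² = 1.440×10¹⁶ J
E = γmc² = 6.7606 × 1.440×10¹⁶ = 9.735×10¹⁶ J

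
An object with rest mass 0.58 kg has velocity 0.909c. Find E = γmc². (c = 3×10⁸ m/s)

γ = 1/√(1 - 0.909²) = 2.399
mc² = 0.58 × (3×10⁸)² = 5.220×10¹⁶ J
E = γmc² = 2.399 × 5.220×10¹⁶ = 1.252×10¹⁷ J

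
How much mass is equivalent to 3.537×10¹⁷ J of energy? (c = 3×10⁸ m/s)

From E = mc², we get m = E/c²
c² = (3×10⁸)² = 9×10¹⁶ m²/s²
m = 3.537×10¹⁷ / 9×10¹⁶ = 3.930 kg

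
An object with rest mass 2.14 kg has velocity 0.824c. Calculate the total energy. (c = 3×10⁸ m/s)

γ = 1/√(1 - 0.824²) = 1.765
mc² = 2.14 × (3×10⁸)² = 1.926×10¹⁷ J
E = γmc² = 1.765 × 1.926×10¹⁷ = 3.399×10¹⁷ J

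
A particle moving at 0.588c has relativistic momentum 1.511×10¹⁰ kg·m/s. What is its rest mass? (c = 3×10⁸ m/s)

γ = 1/√(1 - 0.588²) = 1.2363
v = 0.588 × 3×10⁸ = 1.764×10⁸ m/s
m = p/(γv) = 1.511×10¹⁰/(1.2363 × 1.764×10⁸) = 69.29 kg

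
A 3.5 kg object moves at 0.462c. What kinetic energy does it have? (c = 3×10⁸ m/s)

γ = 1/√(1 - 0.462²) = 1.12755
γ - 1 = 0.12755
KE = (γ-1)mc² = 0.12755 × 3.5 × (3×10⁸)² = 4.018×10¹⁶ J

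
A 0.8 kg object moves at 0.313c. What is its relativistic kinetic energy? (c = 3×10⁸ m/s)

γ = 1/√(1 - 0.313²) = 1.052905
γ - 1 = 0.052905
KE = (γ-1)mc² = 0.052905 × 0.8 × (3×10⁸)² = 3.809×10¹⁵ J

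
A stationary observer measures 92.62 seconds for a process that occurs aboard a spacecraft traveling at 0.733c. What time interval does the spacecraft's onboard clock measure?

Dilated time Δt = 92.62 seconds
γ = 1/√(1 - 0.733²) = 1.4701
Δt₀ = Δt/γ = 92.62/1.4701 = 63.00 seconds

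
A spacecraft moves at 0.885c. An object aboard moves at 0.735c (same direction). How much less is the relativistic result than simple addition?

Classical: u' + v = 0.735 + 0.885 = 1.62c
Relativistic: u = (0.735 + 0.885)/(1 + 0.650475) = 1.62/1.650475 = 0.9815c
Difference: 1.62 - 0.9815 = 0.6385c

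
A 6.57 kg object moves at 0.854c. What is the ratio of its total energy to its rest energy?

E = γmc², E₀ = mc²
E/E₀ = γ = 1/√(1 - 0.854²) = 1.922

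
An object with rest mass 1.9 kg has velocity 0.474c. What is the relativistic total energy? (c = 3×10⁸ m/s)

γ = 1/√(1 - 0.474²) = 1.1357
mc² = 1.9 × (3×10⁸)² = 1.710×10¹⁷ J
E = γmc² = 1.1357 × 1.710×10¹⁷ = 1.942×10¹⁷ J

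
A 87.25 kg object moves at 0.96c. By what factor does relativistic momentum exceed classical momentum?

p_rel = γmv, p_class = mv
Ratio = γ = 1/√(1 - 0.96²) = 3.571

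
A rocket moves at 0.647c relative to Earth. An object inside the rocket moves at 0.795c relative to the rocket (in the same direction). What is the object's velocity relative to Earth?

u = (u' + v)/(1 + u'v/c²)
Numerator: 0.795 + 0.647 = 1.442
Denominator: 1 + 0.514365 = 1.514365
u = 1.442/1.514365 = 0.9522c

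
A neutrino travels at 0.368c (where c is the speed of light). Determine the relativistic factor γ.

v/c = 0.368, so (v/c)² = 0.135424
1 - (v/c)² = 0.864576
γ = 1/√(0.864576) = 1.075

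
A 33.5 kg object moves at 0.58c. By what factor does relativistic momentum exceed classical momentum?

p_rel = γmv, p_class = mv
Ratio = γ = 1/√(1 - 0.58²) = 1.228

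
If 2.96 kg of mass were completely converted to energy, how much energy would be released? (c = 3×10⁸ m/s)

Using E = mc²:
c² = (3×10⁸)² = 9×10¹⁶ m²/s²
E = 2.96 × 9×10¹⁶ = 2.664×10¹⁷ J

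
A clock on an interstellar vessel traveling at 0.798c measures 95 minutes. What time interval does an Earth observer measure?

Proper time Δt₀ = 95 minutes
γ = 1/√(1 - 0.798²) = 1.659
Δt = γΔt₀ = 1.659 × 95 = 157.6 minutes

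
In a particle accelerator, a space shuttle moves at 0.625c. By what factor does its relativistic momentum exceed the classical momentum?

p_rel = γmv, p_class = mv
Ratio = γ = 1/√(1 - 0.625²)
= 1/√(0.609375) = 1.281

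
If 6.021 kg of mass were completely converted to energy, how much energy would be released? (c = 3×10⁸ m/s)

Using E = mc²:
c² = (3×10⁸)² = 9×10¹⁶ m²/s²
E = 6.021 × 9×10¹⁶ = 5.419×10¹⁷ J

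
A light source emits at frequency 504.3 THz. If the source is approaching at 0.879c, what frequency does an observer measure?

β = v/c = 0.879
(1+β)/(1-β) = 1.879/0.121 = 15.53
Doppler factor = √(15.53) = 3.941
f_obs = 504.3 × 3.941 = 1987 THz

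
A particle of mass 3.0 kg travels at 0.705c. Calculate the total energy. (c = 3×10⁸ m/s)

γ = 1/√(1 - 0.705²) = 1.410
mc² = 3.0 × (3×10⁸)² = 2.700×10¹⁷ J
E = γmc² = 1.410 × 2.700×10¹⁷ = 3.807×10¹⁷ J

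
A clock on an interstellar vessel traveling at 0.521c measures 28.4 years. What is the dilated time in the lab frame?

Proper time Δt₀ = 28.4 years
γ = 1/√(1 - 0.521²) = 1.1716
Δt = γΔt₀ = 1.1716 × 28.4 = 33.27 years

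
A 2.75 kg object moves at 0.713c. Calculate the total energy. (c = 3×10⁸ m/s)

γ = 1/√(1 - 0.713²) = 1.4262
mc² = 2.75 × (3×10⁸)² = 2.475×10¹⁷ J
E = γmc² = 1.4262 × 2.475×10¹⁷ = 3.530×10¹⁷ J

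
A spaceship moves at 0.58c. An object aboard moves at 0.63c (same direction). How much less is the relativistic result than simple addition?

Classical: u' + v = 0.63 + 0.58 = 1.21c
Relativistic: u = (0.63 + 0.58)/(1 + 0.3654) = 1.21/1.3654 = 0.8862c
Difference: 1.21 - 0.8862 = 0.3238c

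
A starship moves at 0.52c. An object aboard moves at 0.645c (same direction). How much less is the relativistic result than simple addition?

Classical: u' + v = 0.645 + 0.52 = 1.165c
Relativistic: u = (0.645 + 0.52)/(1 + 0.3354) = 1.165/1.3354 = 0.8724c
Difference: 1.165 - 0.8724 = 0.2926c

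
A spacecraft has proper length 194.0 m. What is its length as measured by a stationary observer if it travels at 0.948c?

Proper length L₀ = 194.0 m
γ = 1/√(1 - 0.948²) = 3.142
L = L₀/γ = 194.0/3.142 = 61.74 m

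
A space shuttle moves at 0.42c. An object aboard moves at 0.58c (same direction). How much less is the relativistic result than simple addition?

Classical: u' + v = 0.58 + 0.42 = 1c
Relativistic: u = (0.58 + 0.42)/(1 + 0.2436) = 1/1.2436 = 0.8041c
Difference: 1 - 0.8041 = 0.1959c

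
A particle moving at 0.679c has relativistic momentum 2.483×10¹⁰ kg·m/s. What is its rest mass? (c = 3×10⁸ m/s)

γ = 1/√(1 - 0.679²) = 1.3621
v = 0.679 × 3×10⁸ = 2.037×10⁸ m/s
m = p/(γv) = 2.483×10¹⁰/(1.3621 × 2.037×10⁸) = 89.49 kg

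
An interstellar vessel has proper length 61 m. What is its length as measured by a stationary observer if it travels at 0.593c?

Proper length L₀ = 61 m
γ = 1/√(1 - 0.593²) = 1.2419
L = L₀/γ = 61/1.2419 = 49.12 m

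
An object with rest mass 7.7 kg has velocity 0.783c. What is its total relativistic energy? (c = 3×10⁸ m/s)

γ = 1/√(1 - 0.783²) = 1.608
mc² = 7.7 × (3×10⁸)² = 6.930×10¹⁷ J
E = γmc² = 1.608 × 6.930×10¹⁷ = 1.114×10¹⁸ J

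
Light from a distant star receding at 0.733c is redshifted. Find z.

β = 0.733
(1+β)/(1-β) = 1.733/0.267 = 6.491
√(6.491) = 2.548
z = 2.548 - 1 = 1.548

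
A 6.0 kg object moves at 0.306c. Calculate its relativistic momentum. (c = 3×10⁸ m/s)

γ = 1/√(1 - 0.306²) = 1.0504
v = 0.306 × 3×10⁸ = 9.180×10⁷ m/s
p = γmv = 1.0504 × 6.0 × 9.180×10⁷ = 5.786×10⁸ kg·m/s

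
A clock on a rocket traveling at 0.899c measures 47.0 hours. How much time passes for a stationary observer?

Proper time Δt₀ = 47.0 hours
γ = 1/√(1 - 0.899²) = 2.283
Δt = γΔt₀ = 2.283 × 47.0 = 107.3 hours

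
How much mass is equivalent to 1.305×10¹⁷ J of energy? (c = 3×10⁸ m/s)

From E = mc², we get m = E/c²
c² = (3×10⁸)² = 9×10¹⁶ m²/s²
m = 1.305×10¹⁷ / 9×10¹⁶ = 1.450 kg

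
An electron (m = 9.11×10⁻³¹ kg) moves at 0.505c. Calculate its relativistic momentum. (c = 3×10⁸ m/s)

γ = 1/√(1 - 0.505²) = 1.1586
v = 0.505 × 3×10⁸ = 1.515×10⁸ m/s
p = γmv = 1.1586 × 9.11×10⁻³¹ × 1.515×10⁸ = 1.599×10⁻²² kg·m/s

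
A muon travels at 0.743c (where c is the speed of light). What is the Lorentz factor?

v/c = 0.743, so (v/c)² = 0.552049
1 - (v/c)² = 0.447951
γ = 1/√(0.447951) = 1.494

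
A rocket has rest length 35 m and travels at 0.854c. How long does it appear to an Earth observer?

Proper length L₀ = 35 m
γ = 1/√(1 - 0.854²) = 1.922
L = L₀/γ = 35/1.922 = 18.21 m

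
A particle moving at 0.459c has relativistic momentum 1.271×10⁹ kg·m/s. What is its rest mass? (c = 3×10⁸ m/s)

γ = 1/√(1 - 0.459²) = 1.1256
v = 0.459 × 3×10⁸ = 1.377×10⁸ m/s
m = p/(γv) = 1.271×10⁹/(1.1256 × 1.377×10⁸) = 8.200 kg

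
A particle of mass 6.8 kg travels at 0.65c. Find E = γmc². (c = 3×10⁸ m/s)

γ = 1/√(1 - 0.65²) = 1.3159
mc² = 6.8 × (3×10⁸)² = 6.120×10¹⁷ J
E = γmc² = 1.3159 × 6.120×10¹⁷ = 8.053×10¹⁷ J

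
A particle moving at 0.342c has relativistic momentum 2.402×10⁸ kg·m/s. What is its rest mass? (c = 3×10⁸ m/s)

γ = 1/√(1 - 0.342²) = 1.064
v = 0.342 × 3×10⁸ = 1.026×10⁸ m/s
m = p/(γv) = 2.402×10⁸/(1.064 × 1.026×10⁸) = 2.200 kg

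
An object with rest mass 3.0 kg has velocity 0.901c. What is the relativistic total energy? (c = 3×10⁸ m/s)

γ = 1/√(1 - 0.901²) = 2.305
mc² = 3.0 × (3×10⁸)² = 2.700×10¹⁷ J
E = γmc² = 2.305 × 2.700×10¹⁷ = 6.224×10¹⁷ J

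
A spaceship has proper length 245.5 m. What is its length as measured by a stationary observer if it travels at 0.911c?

Proper length L₀ = 245.5 m
γ = 1/√(1 - 0.911²) = 2.425
L = L₀/γ = 245.5/2.425 = 101.2 m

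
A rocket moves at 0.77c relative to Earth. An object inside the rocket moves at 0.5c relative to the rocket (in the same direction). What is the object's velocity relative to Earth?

u = (u' + v)/(1 + u'v/c²)
Numerator: 0.5 + 0.77 = 1.27
Denominator: 1 + 0.385 = 1.385
u = 1.27/1.385 = 0.9170c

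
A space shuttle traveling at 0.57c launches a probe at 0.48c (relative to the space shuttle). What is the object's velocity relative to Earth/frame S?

u = (u' + v)/(1 + u'v/c²)
Numerator: 0.48 + 0.57 = 1.05
Denominator: 1 + 0.2736 = 1.2736
u = 1.05/1.2736 = 0.8244c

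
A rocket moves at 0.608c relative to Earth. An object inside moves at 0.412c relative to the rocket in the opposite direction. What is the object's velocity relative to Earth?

Object's velocity in rocket frame is u' = -0.412c
u = (u' + v)/(1 + u'v/c²) = (v - 0.412)/(1 - 0.412·v/c²)
Numerator: 0.608 - 0.412 = 0.196
Denominator: 1 - 0.250496 = 0.749504
u = 0.196/0.749504 = 0.2615c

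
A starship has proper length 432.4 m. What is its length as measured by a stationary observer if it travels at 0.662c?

Proper length L₀ = 432.4 m
γ = 1/√(1 - 0.662²) = 1.334
L = L₀/γ = 432.4/1.334 = 324.1 m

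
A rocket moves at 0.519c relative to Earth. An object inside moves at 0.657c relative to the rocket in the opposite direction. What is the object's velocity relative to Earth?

Object's velocity in rocket frame is u' = -0.657c
u = (u' + v)/(1 + u'v/c²) = (v - 0.657)/(1 - 0.657·v/c²)
Numerator: 0.519 - 0.657 = -0.138
Denominator: 1 - 0.340983 = 0.659017
u = -0.138/0.659017 = -0.2094c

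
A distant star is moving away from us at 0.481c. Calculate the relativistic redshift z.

β = 0.481
(1+β)/(1-β) = 1.481/0.519 = 2.85356
√(2.85356) = 1.6892
z = 1.6892 - 1 = 0.6892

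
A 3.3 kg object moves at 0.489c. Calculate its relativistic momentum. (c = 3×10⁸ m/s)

γ = 1/√(1 - 0.489²) = 1.1464
v = 0.489 × 3×10⁸ = 1.467×10⁸ m/s
p = γmv = 1.1464 × 3.3 × 1.467×10⁸ = 5.550×10⁸ kg·m/s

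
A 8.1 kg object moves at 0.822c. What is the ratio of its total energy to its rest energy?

E = γmc², E₀ = mc²
E/E₀ = γ = 1/√(1 - 0.822²) = 1.756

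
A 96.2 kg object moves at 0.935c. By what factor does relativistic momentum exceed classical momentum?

p_rel = γmv, p_class = mv
Ratio = γ = 1/√(1 - 0.935²) = 2.820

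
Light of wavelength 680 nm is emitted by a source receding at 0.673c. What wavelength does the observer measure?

β = 0.673
Wavelength Doppler factor = √(1.673/0.327) = √(5.116) = 2.262
λ_obs = 680 × 2.262 = 1538 nm (redshift)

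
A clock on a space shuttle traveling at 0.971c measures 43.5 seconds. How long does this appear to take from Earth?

Proper time Δt₀ = 43.5 seconds
γ = 1/√(1 - 0.971²) = 4.1827
Δt = γΔt₀ = 4.1827 × 43.5 = 181.9 seconds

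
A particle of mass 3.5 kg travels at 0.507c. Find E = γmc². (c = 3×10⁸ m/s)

γ = 1/√(1 - 0.507²) = 1.1602
mc² = 3.5 × (3×10⁸)² = 3.150×10¹⁷ J
E = γmc² = 1.1602 × 3.150×10¹⁷ = 3.655×10¹⁷ J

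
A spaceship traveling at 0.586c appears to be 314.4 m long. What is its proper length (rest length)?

Contracted length L = 314.4 m
γ = 1/√(1 - 0.586²) = 1.234
L₀ = γL = 1.234 × 314.4 = 388.0 m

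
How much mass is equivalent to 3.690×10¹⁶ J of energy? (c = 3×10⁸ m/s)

From E = mc², we get m = E/c²
c² = (3×10⁸)² = 9×10¹⁶ m²/s²
m = 3.690×10¹⁶ / 9×10¹⁶ = 0.4100 kg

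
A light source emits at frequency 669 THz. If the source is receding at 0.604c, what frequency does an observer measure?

β = v/c = 0.604
(1-β)/(1+β) = 0.396/1.604 = 0.2469
Doppler factor = √(0.2469) = 0.4969
f_obs = 669 × 0.4969 = 332.4 THz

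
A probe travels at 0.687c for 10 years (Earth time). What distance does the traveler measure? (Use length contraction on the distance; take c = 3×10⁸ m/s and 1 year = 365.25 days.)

Earth distance: d = v × t = 0.687c × 10 yr = 6.5040×10¹⁶ m
γ = 1.3762
d' = d/γ = 6.5040×10¹⁶/1.3762 = 4.726×10¹⁶ m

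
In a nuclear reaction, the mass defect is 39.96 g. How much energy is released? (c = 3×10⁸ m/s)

Convert mass defect: Δm = 39.96 g = 0.03996 kg
E = Δm·c² = 0.03996 × (3×10⁸)²
= 0.03996 × 9×10¹⁶ = 3.596×10¹⁵ J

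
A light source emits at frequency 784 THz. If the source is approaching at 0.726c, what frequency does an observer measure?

β = v/c = 0.726
(1+β)/(1-β) = 1.726/0.274 = 6.299
Doppler factor = √(6.299) = 2.510
f_obs = 784 × 2.510 = 1968 THz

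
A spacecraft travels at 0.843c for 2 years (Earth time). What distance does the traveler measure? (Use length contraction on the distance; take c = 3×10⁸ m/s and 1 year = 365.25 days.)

Earth distance: d = v × t = 0.843c × 2 yr = 1.5962×10¹⁶ m
γ = 1.8590
d' = d/γ = 1.5962×10¹⁶/1.8590 = 8.586×10¹⁵ m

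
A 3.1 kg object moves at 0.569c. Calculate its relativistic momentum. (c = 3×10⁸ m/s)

γ = 1/√(1 - 0.569²) = 1.216
v = 0.569 × 3×10⁸ = 1.707×10⁸ m/s
p = γmv = 1.216 × 3.1 × 1.707×10⁸ = 6.435×10⁸ kg·m/s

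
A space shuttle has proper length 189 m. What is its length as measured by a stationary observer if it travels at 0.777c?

Proper length L₀ = 189 m
γ = 1/√(1 - 0.777²) = 1.5886
L = L₀/γ = 189/1.5886 = 119.0 m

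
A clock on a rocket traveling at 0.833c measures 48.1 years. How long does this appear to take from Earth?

Proper time Δt₀ = 48.1 years
γ = 1/√(1 - 0.833²) = 1.8074
Δt = γΔt₀ = 1.8074 × 48.1 = 86.94 years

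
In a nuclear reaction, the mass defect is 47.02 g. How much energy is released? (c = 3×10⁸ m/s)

Convert mass defect: Δm = 47.02 g = 0.04702 kg
E = Δm·c² = 0.04702 × (3×10⁸)²
= 0.04702 × 9×10¹⁶ = 4.232×10¹⁵ J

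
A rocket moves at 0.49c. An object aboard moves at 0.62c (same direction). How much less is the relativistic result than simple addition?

Classical: u' + v = 0.62 + 0.49 = 1.11c
Relativistic: u = (0.62 + 0.49)/(1 + 0.3038) = 1.11/1.3038 = 0.8514c
Difference: 1.11 - 0.8514 = 0.2586c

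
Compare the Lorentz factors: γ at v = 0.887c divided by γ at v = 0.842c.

γ₁ = 1/√(1 - 0.887²) = 2.166
γ₂ = 1/√(1 - 0.842²) = 1.854
γ₁/γ₂ = 2.166/1.854 = 1.168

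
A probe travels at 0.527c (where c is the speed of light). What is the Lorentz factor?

v/c = 0.527, so (v/c)² = 0.277729
1 - (v/c)² = 0.722271
γ = 1/√(0.722271) = 1.177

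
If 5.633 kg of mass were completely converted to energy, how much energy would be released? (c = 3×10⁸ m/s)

Using E = mc²:
c² = (3×10⁸)² = 9×10¹⁶ m²/s²
E = 5.633 × 9×10¹⁶ = 5.070×10¹⁷ J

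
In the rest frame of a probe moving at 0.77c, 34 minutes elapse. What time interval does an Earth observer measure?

Proper time Δt₀ = 34 minutes
γ = 1/√(1 - 0.77²) = 1.5673
Δt = γΔt₀ = 1.5673 × 34 = 53.29 minutes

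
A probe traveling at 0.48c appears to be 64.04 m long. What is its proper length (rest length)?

Contracted length L = 64.04 m
γ = 1/√(1 - 0.48²) = 1.1399
L₀ = γL = 1.1399 × 64.04 = 73.00 m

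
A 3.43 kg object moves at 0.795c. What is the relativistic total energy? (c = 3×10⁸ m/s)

γ = 1/√(1 - 0.795²) = 1.6485
mc² = 3.43 × (3×10⁸)² = 3.087×10¹⁷ J
E = γmc² = 1.6485 × 3.087×10¹⁷ = 5.089×10¹⁷ J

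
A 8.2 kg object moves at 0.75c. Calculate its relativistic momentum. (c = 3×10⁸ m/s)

γ = 1/√(1 - 0.75²) = 1.5119
v = 0.75 × 3×10⁸ = 2.250×10⁸ m/s
p = γmv = 1.5119 × 8.2 × 2.250×10⁸ = 2.789×10⁹ kg·m/s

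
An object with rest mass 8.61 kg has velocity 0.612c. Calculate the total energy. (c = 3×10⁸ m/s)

γ = 1/√(1 - 0.612²) = 1.2644
mc² = 8.61 × (3×10⁸)² = 7.749×10¹⁷ J
E = γmc² = 1.2644 × 7.749×10¹⁷ = 9.798×10¹⁷ J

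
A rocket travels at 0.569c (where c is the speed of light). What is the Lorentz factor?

v/c = 0.569, so (v/c)² = 0.323761
1 - (v/c)² = 0.676239
γ = 1/√(0.676239) = 1.216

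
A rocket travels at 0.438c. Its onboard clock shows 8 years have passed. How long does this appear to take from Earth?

Proper time Δt₀ = 8 years
γ = 1/√(1 - 0.438²) = 1.1124
Δt = γΔt₀ = 1.1124 × 8 = 8.899 years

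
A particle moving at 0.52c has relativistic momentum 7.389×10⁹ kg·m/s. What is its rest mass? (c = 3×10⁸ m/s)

γ = 1/√(1 - 0.52²) = 1.1707
v = 0.52 × 3×10⁸ = 1.560×10⁸ m/s
m = p/(γv) = 7.389×10⁹/(1.1707 × 1.560×10⁸) = 40.46 kg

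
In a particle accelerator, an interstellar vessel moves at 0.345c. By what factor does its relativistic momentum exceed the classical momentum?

p_rel = γmv, p_class = mv
Ratio = γ = 1/√(1 - 0.345²)
= 1/√(0.880975) = 1.065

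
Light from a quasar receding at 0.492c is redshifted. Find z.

β = 0.492
(1+β)/(1-β) = 1.492/0.508 = 2.937
√(2.937) = 1.7138
z = 1.7138 - 1 = 0.7138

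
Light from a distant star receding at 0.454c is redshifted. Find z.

β = 0.454
(1+β)/(1-β) = 1.454/0.546 = 2.663
√(2.663) = 1.6319
z = 1.6319 - 1 = 0.6319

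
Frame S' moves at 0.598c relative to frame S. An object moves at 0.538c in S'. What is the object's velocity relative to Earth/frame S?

u = (u' + v)/(1 + u'v/c²)
Numerator: 0.538 + 0.598 = 1.136
Denominator: 1 + 0.321724 = 1.321724
u = 1.136/1.321724 = 0.8595c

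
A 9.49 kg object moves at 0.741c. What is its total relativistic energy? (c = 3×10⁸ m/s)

γ = 1/√(1 - 0.741²) = 1.489
mc² = 9.49 × (3×10⁸)² = 8.541×10¹⁷ J
E = γmc² = 1.489 × 8.541×10¹⁷ = 1.272×10¹⁸ J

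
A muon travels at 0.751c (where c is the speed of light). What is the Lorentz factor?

v/c = 0.751, so (v/c)² = 0.564001
1 - (v/c)² = 0.435999
γ = 1/√(0.435999) = 1.514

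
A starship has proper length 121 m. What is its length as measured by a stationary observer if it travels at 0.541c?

Proper length L₀ = 121 m
γ = 1/√(1 - 0.541²) = 1.189
L = L₀/γ = 121/1.189 = 101.8 m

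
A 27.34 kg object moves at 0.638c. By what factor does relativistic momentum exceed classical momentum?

p_rel = γmv, p_class = mv
Ratio = γ = 1/√(1 - 0.638²) = 1.299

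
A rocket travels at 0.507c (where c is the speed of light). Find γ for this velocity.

v/c = 0.507, so (v/c)² = 0.257049
1 - (v/c)² = 0.742951
γ = 1/√(0.742951) = 1.160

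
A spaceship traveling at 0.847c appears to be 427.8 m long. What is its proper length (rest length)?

Contracted length L = 427.8 m
γ = 1/√(1 - 0.847²) = 1.88114
L₀ = γL = 1.88114 × 427.8 = 804.8 m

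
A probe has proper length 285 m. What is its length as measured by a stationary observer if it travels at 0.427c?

Proper length L₀ = 285 m
γ = 1/√(1 - 0.427²) = 1.106
L = L₀/γ = 285/1.106 = 257.7 m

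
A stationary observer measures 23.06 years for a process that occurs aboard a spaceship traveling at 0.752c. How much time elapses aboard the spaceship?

Dilated time Δt = 23.06 years
γ = 1/√(1 - 0.752²) = 1.517
Δt₀ = Δt/γ = 23.06/1.517 = 15.20 years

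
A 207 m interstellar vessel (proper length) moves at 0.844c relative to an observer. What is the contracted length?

Proper length L₀ = 207 m
γ = 1/√(1 - 0.844²) = 1.8645
L = L₀/γ = 207/1.8645 = 111.0 m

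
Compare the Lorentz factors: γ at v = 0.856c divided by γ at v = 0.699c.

γ₁ = 1/√(1 - 0.856²) = 1.934
γ₂ = 1/√(1 - 0.699²) = 1.398
γ₁/γ₂ = 1.934/1.398 = 1.383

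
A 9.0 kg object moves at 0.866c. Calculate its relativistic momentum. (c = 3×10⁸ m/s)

γ = 1/√(1 - 0.866²) = 2.000
v = 0.866 × 3×10⁸ = 2.598×10⁸ m/s
p = γmv = 2.000 × 9.0 × 2.598×10⁸ = 4.676×10⁹ kg·m/s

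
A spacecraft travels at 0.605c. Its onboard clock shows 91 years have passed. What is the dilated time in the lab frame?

Proper time Δt₀ = 91 years
γ = 1/√(1 - 0.605²) = 1.256
Δt = γΔt₀ = 1.256 × 91 = 114.3 years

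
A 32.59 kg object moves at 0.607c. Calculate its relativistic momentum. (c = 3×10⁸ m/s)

γ = 1/√(1 - 0.607²) = 1.2583
v = 0.607 × 3×10⁸ = 1.821×10⁸ m/s
p = γmv = 1.2583 × 32.59 × 1.821×10⁸ = 7.468×10⁹ kg·m/s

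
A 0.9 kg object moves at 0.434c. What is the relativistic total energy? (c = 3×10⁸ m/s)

γ = 1/√(1 - 0.434²) = 1.110
mc² = 0.9 × (3×10⁸)² = 8.100×10¹⁶ J
E = γmc² = 1.110 × 8.100×10¹⁶ = 8.991×10¹⁶ J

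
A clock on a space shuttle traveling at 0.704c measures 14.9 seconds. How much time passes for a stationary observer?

Proper time Δt₀ = 14.9 seconds
γ = 1/√(1 - 0.704²) = 1.408
Δt = γΔt₀ = 1.408 × 14.9 = 20.98 seconds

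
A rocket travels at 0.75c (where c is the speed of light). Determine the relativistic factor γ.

v/c = 0.75, so (v/c)² = 0.5625
1 - (v/c)² = 0.4375
γ = 1/√(0.4375) = 1.512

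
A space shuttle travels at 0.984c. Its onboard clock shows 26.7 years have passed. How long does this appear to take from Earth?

Proper time Δt₀ = 26.7 years
γ = 1/√(1 - 0.984²) = 5.613
Δt = γΔt₀ = 5.613 × 26.7 = 149.9 years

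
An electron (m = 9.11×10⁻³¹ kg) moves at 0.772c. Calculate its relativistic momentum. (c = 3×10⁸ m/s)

γ = 1/√(1 - 0.772²) = 1.573
v = 0.772 × 3×10⁸ = 2.316×10⁸ m/s
p = γmv = 1.573 × 9.11×10⁻³¹ × 2.316×10⁸ = 3.319×10⁻²² kg·m/s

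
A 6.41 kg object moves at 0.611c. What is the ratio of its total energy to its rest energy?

E = γmc², E₀ = mc²
E/E₀ = γ = 1/√(1 - 0.611²) = 1.263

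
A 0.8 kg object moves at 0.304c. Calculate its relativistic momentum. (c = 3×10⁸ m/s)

γ = 1/√(1 - 0.304²) = 1.04968
v = 0.304 × 3×10⁸ = 9.120×10⁷ m/s
p = γmv = 1.04968 × 0.8 × 9.120×10⁷ = 7.658×10⁷ kg·m/s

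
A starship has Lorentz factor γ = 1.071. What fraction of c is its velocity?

From γ = 1/√(1 - v²/c²):
1/γ² = 1/1.071² = 0.87181
v²/c² = 1 - 0.87181 = 0.12819
v/c = √(0.12819) = 0.3580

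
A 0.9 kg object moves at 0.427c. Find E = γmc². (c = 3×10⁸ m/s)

γ = 1/√(1 - 0.427²) = 1.1059
mc² = 0.9 × (3×10⁸)² = 8.100×10¹⁶ J
E = γmc² = 1.1059 × 8.100×10¹⁶ = 8.958×10¹⁶ J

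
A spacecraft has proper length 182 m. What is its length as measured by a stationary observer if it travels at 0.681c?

Proper length L₀ = 182 m
γ = 1/√(1 - 0.681²) = 1.3656
L = L₀/γ = 182/1.3656 = 133.3 m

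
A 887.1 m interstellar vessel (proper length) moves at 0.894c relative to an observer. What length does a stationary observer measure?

Proper length L₀ = 887.1 m
γ = 1/√(1 - 0.894²) = 2.2318
L = L₀/γ = 887.1/2.2318 = 397.5 m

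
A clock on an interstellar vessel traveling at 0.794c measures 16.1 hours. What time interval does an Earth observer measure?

Proper time Δt₀ = 16.1 hours
γ = 1/√(1 - 0.794²) = 1.645
Δt = γΔt₀ = 1.645 × 16.1 = 26.48 hours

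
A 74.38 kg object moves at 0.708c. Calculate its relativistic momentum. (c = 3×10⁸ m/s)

γ = 1/√(1 - 0.708²) = 1.416
v = 0.708 × 3×10⁸ = 2.124×10⁸ m/s
p = γmv = 1.416 × 74.38 × 2.124×10⁸ = 2.237×10¹⁰ kg·m/s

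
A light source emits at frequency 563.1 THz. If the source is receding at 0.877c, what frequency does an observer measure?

β = v/c = 0.877
(1-β)/(1+β) = 0.123/1.877 = 0.06553
Doppler factor = √(0.06553) = 0.25599
f_obs = 563.1 × 0.25599 = 144.1 THz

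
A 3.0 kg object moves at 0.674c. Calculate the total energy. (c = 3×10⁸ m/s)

γ = 1/√(1 - 0.674²) = 1.3537
mc² = 3.0 × (3×10⁸)² = 2.700×10¹⁷ J
E = γmc² = 1.3537 × 2.700×10¹⁷ = 3.655×10¹⁷ J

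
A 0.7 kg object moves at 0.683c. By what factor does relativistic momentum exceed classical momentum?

p_rel = γmv, p_class = mv
Ratio = γ = 1/√(1 - 0.683²) = 1.369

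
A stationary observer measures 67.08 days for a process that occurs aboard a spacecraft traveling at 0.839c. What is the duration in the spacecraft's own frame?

Dilated time Δt = 67.08 days
γ = 1/√(1 - 0.839²) = 1.838
Δt₀ = Δt/γ = 67.08/1.838 = 36.50 days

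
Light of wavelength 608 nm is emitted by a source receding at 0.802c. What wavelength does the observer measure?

β = 0.802
Wavelength Doppler factor = √(1.802/0.198) = √(9.101) = 3.017
λ_obs = 608 × 3.017 = 1834 nm (redshift)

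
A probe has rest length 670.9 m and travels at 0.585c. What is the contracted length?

Proper length L₀ = 670.9 m
γ = 1/√(1 - 0.585²) = 1.233
L = L₀/γ = 670.9/1.233 = 544.1 m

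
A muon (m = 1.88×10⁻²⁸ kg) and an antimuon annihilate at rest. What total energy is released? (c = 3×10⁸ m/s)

Both particles have the same rest mass, so total mass = 2m
E = 2m·c² = 2 × 1.88×10⁻²⁸ × (3×10⁸)²
= 2 × 1.88×10⁻²⁸ × 9×10¹⁶
= 3.384×10⁻¹¹ J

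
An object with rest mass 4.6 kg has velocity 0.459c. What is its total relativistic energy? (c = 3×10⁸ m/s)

γ = 1/√(1 - 0.459²) = 1.1256
mc² = 4.6 × (3×10⁸)² = 4.140×10¹⁷ J
E = γmc² = 1.1256 × 4.140×10¹⁷ = 4.660×10¹⁷ J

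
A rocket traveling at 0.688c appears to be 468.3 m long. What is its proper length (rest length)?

Contracted length L = 468.3 m
γ = 1/√(1 - 0.688²) = 1.378
L₀ = γL = 1.378 × 468.3 = 645.3 m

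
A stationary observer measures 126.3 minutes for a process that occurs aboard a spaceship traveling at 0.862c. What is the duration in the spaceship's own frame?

Dilated time Δt = 126.3 minutes
γ = 1/√(1 - 0.862²) = 1.9727
Δt₀ = Δt/γ = 126.3/1.9727 = 64.02 minutes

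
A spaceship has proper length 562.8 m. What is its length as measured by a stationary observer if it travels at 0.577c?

Proper length L₀ = 562.8 m
γ = 1/√(1 - 0.577²) = 1.2244
L = L₀/γ = 562.8/1.2244 = 459.7 m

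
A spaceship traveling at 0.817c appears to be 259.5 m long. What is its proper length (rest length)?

Contracted length L = 259.5 m
γ = 1/√(1 - 0.817²) = 1.734
L₀ = γL = 1.734 × 259.5 = 450.0 m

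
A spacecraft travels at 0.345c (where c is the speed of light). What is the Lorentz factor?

v/c = 0.345, so (v/c)² = 0.119025
1 - (v/c)² = 0.880975
γ = 1/√(0.880975) = 1.065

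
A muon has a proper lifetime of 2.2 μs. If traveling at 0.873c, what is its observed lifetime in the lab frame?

Proper lifetime τ₀ = 2.2 μs
γ = 1/√(1 - 0.873²) = 2.0504
τ = γτ₀ = 2.0504 × 2.2 μs = 4.511 μs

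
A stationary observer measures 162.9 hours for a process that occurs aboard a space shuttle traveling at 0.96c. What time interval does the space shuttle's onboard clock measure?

Dilated time Δt = 162.9 hours
γ = 1/√(1 - 0.96²) = 3.5714
Δt₀ = Δt/γ = 162.9/3.5714 = 45.61 hours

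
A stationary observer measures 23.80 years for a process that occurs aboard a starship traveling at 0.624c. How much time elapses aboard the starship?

Dilated time Δt = 23.80 years
γ = 1/√(1 - 0.624²) = 1.2797
Δt₀ = Δt/γ = 23.80/1.2797 = 18.60 years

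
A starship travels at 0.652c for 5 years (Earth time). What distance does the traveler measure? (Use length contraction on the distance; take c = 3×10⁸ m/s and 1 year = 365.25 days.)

Earth distance: d = v × t = 0.652c × 5 yr = 3.086×10¹⁶ m
γ = 1.319
d' = d/γ = 3.086×10¹⁶/1.319 = 2.340×10¹⁶ m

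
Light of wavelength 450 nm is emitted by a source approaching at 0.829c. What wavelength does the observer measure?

β = 0.829
Wavelength Doppler factor = √(0.171/1.829) = √(0.09349) = 0.3058
λ_obs = 450 × 0.3058 = 137.6 nm (blueshift)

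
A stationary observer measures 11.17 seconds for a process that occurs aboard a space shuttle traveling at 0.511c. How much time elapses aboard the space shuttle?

Dilated time Δt = 11.17 seconds
γ = 1/√(1 - 0.511²) = 1.163358
Δt₀ = Δt/γ = 11.17/1.163358 = 9.602 seconds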